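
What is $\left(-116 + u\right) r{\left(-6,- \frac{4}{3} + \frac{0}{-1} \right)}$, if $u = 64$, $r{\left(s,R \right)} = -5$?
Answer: $260$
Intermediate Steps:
$\left(-116 + u\right) r{\left(-6,- \frac{4}{3} + \frac{0}{-1} \right)} = \left(-116 + 64\right) \left(-5\right) = \left(-52\right) \left(-5\right) = 260$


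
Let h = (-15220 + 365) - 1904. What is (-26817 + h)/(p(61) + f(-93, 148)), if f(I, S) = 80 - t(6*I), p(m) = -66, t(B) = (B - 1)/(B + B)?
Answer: -48630816/15065 ≈ -3228.1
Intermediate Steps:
t(B) = (-1 + B)/(2*B) (t(B) = (-1 + B)/((2*B)) = (-1 + B)*(1/(2*B)) = (-1 + B)/(2*B))
h = -16759 (h = -14855 - 1904 = -16759)
f(I, S) = 80 - (-1 + 6*I)/(12*I) (f(I, S) = 80 - (-1 + 6*I)/(2*(6*I)) = 80 - 1/(6*I)*(-1 + 6*I)/2 = 80 - (-1 + 6*I)/(12*I))
(-26817 + h)/(p(61) + f(-93, 148)) = (-26817 - 16759)/(-66 + (1/12)*(1 + 954*(-93))/(-93)) = -43576/(-66 + (1/12)*(-1/93)*(1 - 88722)) = -43576/(-66 + (1/12)*(-1/93)*(-88721)) = -43576/(-66 + 88721/1116) = -43576/15065/1116 = -43576*1116/15065 = -48630816/15065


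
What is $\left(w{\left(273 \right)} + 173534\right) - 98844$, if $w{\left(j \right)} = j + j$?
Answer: $75236$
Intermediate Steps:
$w{\left(j \right)} = 2 j$
$\left(w{\left(273 \right)} + 173534\right) - 98844 = \left(2 \cdot 273 + 173534\right) - 98844 = \left(546 + 173534\right) - 98844 = 174080 - 98844 = 75236$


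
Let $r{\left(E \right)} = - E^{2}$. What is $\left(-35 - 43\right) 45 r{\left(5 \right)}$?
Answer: $87750$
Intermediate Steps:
$\left(-35 - 43\right) 45 r{\left(5 \right)} = \left(-35 - 43\right) 45 \left(- 5^{2}\right) = \left(-35 - 43\right) 45 \left(\left(-1\right) 25\right) = \left(-78\right) 45 \left(-25\right) = \left(-3510\right) \left(-25\right) = 87750$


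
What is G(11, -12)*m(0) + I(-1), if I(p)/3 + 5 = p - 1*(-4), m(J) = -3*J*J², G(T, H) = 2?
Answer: -6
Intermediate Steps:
m(J) = -3*J³
I(p) = -3 + 3*p (I(p) = -15 + 3*(p - 1*(-4)) = -15 + 3*(p + 4) = -15 + 3*(4 + p) = -15 + (12 + 3*p) = -3 + 3*p)
G(11, -12)*m(0) + I(-1) = 2*(-3*0³) + (-3 + 3*(-1)) = 2*(-3*0) + (-3 - 3) = 2*0 - 6 = 0 - 6 = -6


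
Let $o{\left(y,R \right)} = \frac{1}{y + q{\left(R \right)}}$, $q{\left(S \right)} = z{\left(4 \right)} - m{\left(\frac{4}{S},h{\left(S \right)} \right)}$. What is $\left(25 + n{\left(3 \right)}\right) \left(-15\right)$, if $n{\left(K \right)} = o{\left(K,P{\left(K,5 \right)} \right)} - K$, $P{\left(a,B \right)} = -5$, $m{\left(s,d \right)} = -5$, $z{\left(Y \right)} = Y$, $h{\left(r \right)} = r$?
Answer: $- \frac{1325}{4} \approx -331.25$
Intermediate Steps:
$q{\left(S \right)} = 9$ ($q{\left(S \right)} = 4 - -5 = 4 + 5 = 9$)
$o{\left(y,R \right)} = \frac{1}{9 + y}$ ($o{\left(y,R \right)} = \frac{1}{y + 9} = \frac{1}{9 + y}$)
$n{\left(K \right)} = \frac{1}{9 + K} - K$
$\left(25 + n{\left(3 \right)}\right) \left(-15\right) = \left(25 + \frac{1 - 3 \left(9 + 3\right)}{9 + 3}\right) \left(-15\right) = \left(25 + \frac{1 - 3 \cdot 12}{12}\right) \left(-15\right) = \left(25 + \frac{1 - 36}{12}\right) \left(-15\right) = \left(25 + \frac{1}{12} \left(-35\right)\right) \left(-15\right) = \left(25 - \frac{35}{12}\right) \left(-15\right) = \frac{265}{12} \left(-15\right) = - \frac{1325}{4}$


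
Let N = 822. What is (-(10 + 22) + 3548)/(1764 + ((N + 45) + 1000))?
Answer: 3516/3631 ≈ 0.96833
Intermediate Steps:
(-(10 + 22) + 3548)/(1764 + ((N + 45) + 1000)) = (-(10 + 22) + 3548)/(1764 + ((822 + 45) + 1000)) = (-1*32 + 3548)/(1764 + (867 + 1000)) = (-32 + 3548)/(1764 + 1867) = 3516/3631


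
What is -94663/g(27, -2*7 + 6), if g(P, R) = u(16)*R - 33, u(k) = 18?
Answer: 94663/177 ≈ 534.82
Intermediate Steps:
g(P, R) = -33 + 18*R (g(P, R) = 18*R - 33 = -33 + 18*R)
-94663/g(27, -2*7 + 6) = -94663/(-33 + 18*(-2*7 + 6)) = -94663/(-33 + 18*(-14 + 6)) = -94663/(-33 + 18*(-8)) = -94663/(-33 - 144) = -94663/(-177) = -94663*(-1/177) = 94663/177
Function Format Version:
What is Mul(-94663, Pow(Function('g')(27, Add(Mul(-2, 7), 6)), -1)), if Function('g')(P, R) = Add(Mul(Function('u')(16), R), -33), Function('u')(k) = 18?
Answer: Rational(94663, 177) ≈ 534.82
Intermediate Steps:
Function('g')(P, R) = Add(-33, Mul(18, R)) (Function('g')(P, R) = Add(Mul(18, R), -33) = Add(-33, Mul(18, R)))
Mul(-94663, Pow(Function('g')(27, Add(Mul(-2, 7), 6)), -1)) = Mul(-94663, Pow(Add(-33, Mul(18, Add(Mul(-2, 7), 6))), -1)) = Mul(-94663, Pow(Add(-33, Mul(18, Add(-14, 6))), -1)) = Mul(-94663, Pow(Add(-33, Mul(18, -8)), -1)) = Mul(-94663, Pow(Add(-33, -144), -1)) = Mul(-94663, Pow(-177, -1)) = Mul(-94663, Rational(-1, 177)) = Rational(94663, 177)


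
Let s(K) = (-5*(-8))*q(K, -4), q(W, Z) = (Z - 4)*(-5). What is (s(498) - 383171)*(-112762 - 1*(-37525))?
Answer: 28708257327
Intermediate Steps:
q(W, Z) = 20 - 5*Z (q(W, Z) = (-4 + Z)*(-5) = 20 - 5*Z)
s(K) = 1600 (s(K) = (-5*(-8))*(20 - 5*(-4)) = 40*(20 + 20) = 40*40 = 1600)
(s(498) - 383171)*(-112762 - 1*(-37525)) = (1600 - 383171)*(-112762 - 1*(-37525)) = -381571*(-112762 + 37525) = -381571*(-75237) = 28708257327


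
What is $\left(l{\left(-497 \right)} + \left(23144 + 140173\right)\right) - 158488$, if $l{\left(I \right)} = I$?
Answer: $4332$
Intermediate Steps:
$\left(l{\left(-497 \right)} + \left(23144 + 140173\right)\right) - 158488 = \left(-497 + \left(23144 + 140173\right)\right) - 158488 = \left(-497 + 163317\right) - 158488 = 162820 - 158488 = 4332$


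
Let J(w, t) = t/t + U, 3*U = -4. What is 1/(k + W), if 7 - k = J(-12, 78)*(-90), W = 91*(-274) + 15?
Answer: -1/24942 ≈ -4.0093e-5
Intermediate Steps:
W = -24919 (W = -24934 + 15 = -24919)
U = -4/3 (U = (1/3)*(-4) = -4/3 ≈ -1.3333)
J(w, t) = -1/3 (J(w, t) = t/t - 4/3 = 1 - 4/3 = -1/3)
k = -23 (k = 7 - (-1)*(-90)/3 = 7 - 1*30 = 7 - 30 = -23)
1/(k + W) = 1/(-23 - 24919) = 1/(-24942) = -1/24942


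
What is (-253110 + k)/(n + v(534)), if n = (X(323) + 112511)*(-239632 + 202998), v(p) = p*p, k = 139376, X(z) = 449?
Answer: 56867/2068945742 ≈ 2.7486e-5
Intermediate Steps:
v(p) = p²
n = -4138176640 (n = (449 + 112511)*(-239632 + 202998) = 112960*(-36634) = -4138176640)
(-253110 + k)/(n + v(534)) = (-253110 + 139376)/(-4138176640 + 534²) = -113734/(-4138176640 + 285156) = -113734/(-4137891484) = -113734*(-1/4137891484) = 56867/2068945742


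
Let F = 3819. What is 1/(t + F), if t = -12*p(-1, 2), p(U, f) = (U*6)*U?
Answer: 1/3747 ≈ 0.00026688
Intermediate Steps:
p(U, f) = 6*U**2 (p(U, f) = (6*U)*U = 6*U**2)
t = -72 (t = -72*(-1)**2 = -72 ≈ -72.000)
1/(t + F) = 1/(-72 + 3819) = 1/3747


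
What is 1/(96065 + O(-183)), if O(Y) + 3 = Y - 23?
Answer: 1/95856 ≈ 1.0432e-5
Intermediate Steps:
O(Y) = -26 + Y (O(Y) = -3 + (Y - 23) = -3 + (-23 + Y) = -26 + Y)
1/(96065 + O(-183)) = 1/(96065 + (-26 - 183)) = 1/(96065 - 209) = 1/95856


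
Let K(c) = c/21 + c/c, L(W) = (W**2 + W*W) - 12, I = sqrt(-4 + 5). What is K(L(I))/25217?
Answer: 11/529557 ≈ 2.0772e-5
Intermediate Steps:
I = 1 (I = sqrt(1) = 1)
L(W) = -12 + 2*W**2 (L(W) = (W**2 + W**2) - 12 = 2*W**2 - 12 = -12 + 2*W**2)
K(c) = 1 + c/21 (K(c) = c*(1/21) + 1 = c/21 + 1 = 1 + c/21)
K(L(I))/25217 = (1 + (-12 + 2*1**2)/21)/25217 = (1 + (-12 + 2*1)/21)*(1/25217) = (1 + (-12 + 2)/21)*(1/25217) = (1 + (1/21)*(-10))*(1/25217) = (1 - 10/21)*(1/25217) = (11/21)*(1/25217) = 11/529557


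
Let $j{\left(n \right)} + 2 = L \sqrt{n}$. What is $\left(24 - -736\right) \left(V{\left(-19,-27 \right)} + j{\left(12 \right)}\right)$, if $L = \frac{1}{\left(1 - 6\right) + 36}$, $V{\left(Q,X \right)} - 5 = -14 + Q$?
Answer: $-22800 + \frac{1520 \sqrt{3}}{31} \approx -22715.0$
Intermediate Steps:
$V{\left(Q,X \right)} = -9 + Q$ ($V{\left(Q,X \right)} = 5 + \left(-14 + Q\right) = -9 + Q$)
$L = \frac{1}{31}$ ($L = \frac{1}{\left(1 - 6\right) + 36} = \frac{1}{-5 + 36} = \frac{1}{31} \approx 0.032258$)
$j{\left(n \right)} = -2 + \frac{\sqrt{n}}{31}$
$\left(24 - -736\right) \left(V{\left(-19,-27 \right)} + j{\left(12 \right)}\right) = \left(24 - -736\right) \left(\left(-9 - 19\right) - \left(2 - \frac{\sqrt{12}}{31}\right)\right) = \left(24 + 736\right) \left(-28 - \left(2 - \frac{2 \sqrt{3}}{31}\right)\right) = 760 \left(-28 - \left(2 - \frac{2 \sqrt{3}}{31}\right)\right) = 760 \left(-30 + \frac{2 \sqrt{3}}{31}\right) = -22800 + \frac{1520 \sqrt{3}}{31}$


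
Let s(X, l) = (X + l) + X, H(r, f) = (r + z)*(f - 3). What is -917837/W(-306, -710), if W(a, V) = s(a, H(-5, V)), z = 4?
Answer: -917837/101 ≈ -9087.5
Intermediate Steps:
H(r, f) = (-3 + f)*(4 + r) (H(r, f) = (r + 4)*(f - 3) = (4 + r)*(-3 + f) = (-3 + f)*(4 + r))
s(X, l) = l + 2*X
W(a, V) = 3 - V + 2*a (W(a, V) = (-12 - 3*(-5) + 4*V + V*(-5)) + 2*a = (-12 + 15 + 4*V - 5*V) + 2*a = (3 - V) + 2*a = 3 - V + 2*a)
-917837/W(-306, -710) = -917837/(3 - 1*(-710) + 2*(-306)) = -917837/(3 + 710 - 612) = -917837/101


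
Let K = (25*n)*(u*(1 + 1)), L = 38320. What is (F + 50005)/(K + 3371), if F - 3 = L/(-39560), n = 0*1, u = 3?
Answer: 49456954/3333919 ≈ 14.834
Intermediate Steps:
n = 0
F = 2009/989 (F = 3 + 38320/(-39560) = 3 + 38320*(-1/39560) = 3 - 958/989 = 2009/989 ≈ 2.0313)
K = 0 (K = (25*0)*(3*(1 + 1)) = 0*(3*2) = 0*6 = 0)
(F + 50005)/(K + 3371) = (2009/989 + 50005)/(0 + 3371) = (49456954/989)/3371 = (49456954/989)*(1/3371) = 49456954/3333919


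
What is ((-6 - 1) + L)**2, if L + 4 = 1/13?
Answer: 20164/169 ≈ 119.31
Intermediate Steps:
L = -51/13 (L = -4 + 1/13 = -51/13 ≈ -3.9231)
((-6 - 1) + L)**2 = ((-6 - 1) - 51/13)**2 = (-7 - 51/13)**2 = (-142/13)**2 = 20164/169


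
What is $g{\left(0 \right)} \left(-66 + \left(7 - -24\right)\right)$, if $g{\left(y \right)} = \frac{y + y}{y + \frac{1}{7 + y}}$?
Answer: $0$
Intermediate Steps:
$g{\left(y \right)} = \frac{2 y}{y + \frac{1}{7 + y}}$
$g{\left(0 \right)} \left(-66 + \left(7 - -24\right)\right) = 2 \cdot 0 \frac{1}{1 + 0^{2} + 7 \cdot 0} \left(7 + 0\right) \left(-66 + \left(7 - -24\right)\right) = 2 \cdot 0 \frac{1}{1 + 0 + 0} \cdot 7 \left(-66 + \left(7 + 24\right)\right) = 2 \cdot 0 \cdot 1^{-1} \cdot 7 \left(-66 + 31\right) = 2 \cdot 0 \cdot 1 \cdot 7 \left(-35\right) = 0 \left(-35\right) = 0$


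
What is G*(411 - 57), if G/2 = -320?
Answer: -226560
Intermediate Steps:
G = -640 (G = 2*(-320) = -640)
G*(411 - 57) = -640*(411 - 57) = -640*354 = -226560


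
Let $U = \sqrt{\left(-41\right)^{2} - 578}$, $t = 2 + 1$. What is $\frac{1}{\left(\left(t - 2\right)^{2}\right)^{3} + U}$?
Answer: $- \frac{1}{1102} + \frac{\sqrt{1103}}{1102} \approx 0.02923$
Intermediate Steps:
$t = 3$
$U = \sqrt{1103}$ ($U = \sqrt{1681 - 578} = \sqrt{1103} \approx 33.211$)
$\frac{1}{\left(\left(t - 2\right)^{2}\right)^{3} + U} = \frac{1}{\left(\left(3 - 2\right)^{2}\right)^{3} + \sqrt{1103}} = \frac{1}{\left(1^{2}\right)^{3} + \sqrt{1103}} = \frac{1}{1^{3} + \sqrt{1103}} = \frac{1}{1 + \sqrt{1103}}$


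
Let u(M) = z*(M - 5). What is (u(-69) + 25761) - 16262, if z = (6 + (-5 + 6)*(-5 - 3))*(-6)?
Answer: 8611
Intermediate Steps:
z = 12 (z = (6 + 1*(-8))*(-6) = (6 - 8)*(-6) = -2*(-6) = 12)
u(M) = -60 + 12*M (u(M) = 12*(M - 5) = 12*(-5 + M) = -60 + 12*M)
(u(-69) + 25761) - 16262 = ((-60 + 12*(-69)) + 25761) - 16262 = ((-60 - 828) + 25761) - 16262 = (-888 + 25761) - 16262 = 24873 - 16262 = 8611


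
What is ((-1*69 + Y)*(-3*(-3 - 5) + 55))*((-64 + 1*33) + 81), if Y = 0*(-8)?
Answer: -272550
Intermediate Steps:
Y = 0
((-1*69 + Y)*(-3*(-3 - 5) + 55))*((-64 + 1*33) + 81) = ((-1*69 + 0)*(-3*(-3 - 5) + 55))*((-64 + 1*33) + 81) = ((-69 + 0)*(-3*(-8) + 55))*((-64 + 33) + 81) = (-69*(24 + 55))*(-31 + 81) = -69*79*50 = -5451*50 = -272550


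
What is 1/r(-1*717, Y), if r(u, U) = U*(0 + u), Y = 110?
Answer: -1/78870 ≈ -1.2679e-5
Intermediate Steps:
r(u, U) = U*u
1/r(-1*717, Y) = 1/(110*(-1*717)) = 1/(110*(-717)) = 1/(-78870) = -1/78870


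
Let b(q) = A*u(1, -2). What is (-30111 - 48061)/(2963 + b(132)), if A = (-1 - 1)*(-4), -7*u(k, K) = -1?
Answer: -547204/20749 ≈ -26.373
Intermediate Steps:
u(k, K) = ⅐ (u(k, K) = -⅐*(-1) = ⅐)
A = 8 (A = -2*(-4) = 8)
b(q) = 8/7 (b(q) = 8*(⅐) = 8/7)
(-30111 - 48061)/(2963 + b(132)) = (-30111 - 48061)/(2963 + 8/7) = -78172/20749/7 = -78172*7/20749 = -547204/20749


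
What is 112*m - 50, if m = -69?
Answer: -7778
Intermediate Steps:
112*m - 50 = 112*(-69) - 50 = -7728 - 50 = -7778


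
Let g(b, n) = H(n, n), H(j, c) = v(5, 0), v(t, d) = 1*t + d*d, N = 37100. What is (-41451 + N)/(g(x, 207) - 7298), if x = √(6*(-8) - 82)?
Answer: 4351/7293 ≈ 0.59660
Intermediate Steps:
x = I*√130 (x = √(-48 - 82) = √(-130) = I*√130 ≈ 11.402*I)
v(t, d) = t + d²
H(j, c) = 5 (H(j, c) = 5 + 0² = 5 + 0 = 5)
g(b, n) = 5
(-41451 + N)/(g(x, 207) - 7298) = (-41451 + 37100)/(5 - 7298) = -4351/(-7293) = -4351*(-1/7293) = 4351/7293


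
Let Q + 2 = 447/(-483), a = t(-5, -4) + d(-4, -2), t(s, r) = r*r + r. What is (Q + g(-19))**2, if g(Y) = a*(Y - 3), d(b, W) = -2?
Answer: 1288163881/25921 ≈ 49696.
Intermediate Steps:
t(s, r) = r + r**2 (t(s, r) = r**2 + r = r + r**2)
a = 10 (a = -4*(1 - 4) - 2 = -4*(-3) - 2 = 12 - 2 = 10)
g(Y) = -30 + 10*Y (g(Y) = 10*(Y - 3) = 10*(-3 + Y) = -30 + 10*Y)
Q = -471/161 (Q = -2 + 447/(-483) = -2 + 447*(-1/483) = -2 - 149/161 = -471/161 ≈ -2.9255)
(Q + g(-19))**2 = (-471/161 + (-30 + 10*(-19)))**2 = (-471/161 + (-30 - 190))**2 = (-471/161 - 220)**2 = (-35891/161)**2 = 1288163881/25921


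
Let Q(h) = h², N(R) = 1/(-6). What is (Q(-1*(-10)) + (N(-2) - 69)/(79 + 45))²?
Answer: 5473780225/553536 ≈ 9888.8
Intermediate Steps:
N(R) = -⅙ (N(R) = 1*(-⅙) = -⅙)
(Q(-1*(-10)) + (N(-2) - 69)/(79 + 45))² = ((-1*(-10))² + (-⅙ - 69)/(79 + 45))² = (10² - 415/6/124)² = (100 - 415/6*1/124)² = (100 - 415/744)² = (73985/744)² = 5473780225/553536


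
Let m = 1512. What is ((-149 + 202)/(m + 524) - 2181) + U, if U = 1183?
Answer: -2031875/2036 ≈ -997.97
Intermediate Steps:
((-149 + 202)/(m + 524) - 2181) + U = ((-149 + 202)/(1512 + 524) - 2181) + 1183 = (53/2036 - 2181) + 1183 = -4440463/2036 + 1183 = -2031875/2036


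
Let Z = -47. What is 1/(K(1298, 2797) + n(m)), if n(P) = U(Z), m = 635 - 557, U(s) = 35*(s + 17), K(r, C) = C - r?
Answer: 1/449 ≈ 0.0022272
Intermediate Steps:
U(s) = 595 + 35*s (U(s) = 35*(17 + s) = 595 + 35*s)
m = 78
n(P) = -1050 (n(P) = 595 + 35*(-47) = 595 - 1645 = -1050)
1/(K(1298, 2797) + n(m)) = 1/((2797 - 1*1298) - 1050) = 1/((2797 - 1298) - 1050) = 1/(1499 - 1050) = 1/449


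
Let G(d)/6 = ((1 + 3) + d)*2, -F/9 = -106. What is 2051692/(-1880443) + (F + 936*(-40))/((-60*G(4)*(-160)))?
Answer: -108858288361/96278681600 ≈ -1.1307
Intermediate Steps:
F = 954 (F = -9*(-106) = 954)
G(d) = 48 + 12*d (G(d) = 6*(((1 + 3) + d)*2) = 6*((4 + d)*2) = 6*(8 + 2*d) = 48 + 12*d)
2051692/(-1880443) + (F + 936*(-40))/((-60*G(4)*(-160))) = 2051692/(-1880443) + (954 + 936*(-40))/((-60*(48 + 12*4)*(-160))) = 2051692*(-1/1880443) + (954 - 37440)/((-60*(48 + 48)*(-160))) = -2051692/1880443 - 36486/(-60*96*(-160)) = -2051692/1880443 - 36486/((-5760*(-160))) = -2051692/1880443 - 36486/921600 = -2051692/1880443 - 36486*1/921600 = -2051692/1880443 - 2027/51200 = -108858288361/96278681600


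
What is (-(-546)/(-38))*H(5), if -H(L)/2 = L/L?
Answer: 546/19 ≈ 28.737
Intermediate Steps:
H(L) = -2 (H(L) = -2*L/L = -2*1 = -2)
(-(-546)/(-38))*H(5) = -(-546)/(-38)*(-2) = -(-546)*(-1)/38*(-2) = -21*13/19*(-2) = -273/19*(-2) = 546/19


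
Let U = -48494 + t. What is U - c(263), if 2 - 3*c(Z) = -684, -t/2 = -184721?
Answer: 962158/3 ≈ 3.2072e+5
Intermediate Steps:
t = 369442 (t = -2*(-184721) = 369442)
c(Z) = 686/3 (c(Z) = 2/3 - 1/3*(-684) = 2/3 + 228 = 686/3)
U = 320948 (U = -48494 + 369442 = 320948)
U - c(263) = 320948 - 1*686/3 = 320948 - 686/3 = 962158/3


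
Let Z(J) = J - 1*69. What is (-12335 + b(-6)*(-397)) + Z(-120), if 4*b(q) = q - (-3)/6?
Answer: -95825/8 ≈ -11978.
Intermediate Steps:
b(q) = 1/8 + q/4 (b(q) = (q - (-3)/6)/4 = (q - 1*(-1/2))/4 = (q + 1/2)/4 = (1/2 + q)/4 = 1/8 + q/4)
Z(J) = -69 + J (Z(J) = J - 69 = -69 + J)
(-12335 + b(-6)*(-397)) + Z(-120) = (-12335 + (1/8 + (1/4)*(-6))*(-397)) + (-69 - 120) = (-12335 + (1/8 - 3/2)*(-397)) - 189 = (-12335 - 11/8*(-397)) - 189 = (-12335 + 4367/8) - 189 = -94313/8 - 189 = -95825/8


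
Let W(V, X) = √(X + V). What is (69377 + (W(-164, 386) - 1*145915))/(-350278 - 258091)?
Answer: 76538/608369 - √222/608369 ≈ 0.12578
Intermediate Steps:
W(V, X) = √(V + X)
(69377 + (W(-164, 386) - 1*145915))/(-350278 - 258091) = (69377 + (√(-164 + 386) - 1*145915))/(-350278 - 258091) = (69377 + (√222 - 145915))/(-608369) = (69377 + (-145915 + √222))*(-1/608369) = (-76538 + √222)*(-1/608369) = 76538/608369 - √222/608369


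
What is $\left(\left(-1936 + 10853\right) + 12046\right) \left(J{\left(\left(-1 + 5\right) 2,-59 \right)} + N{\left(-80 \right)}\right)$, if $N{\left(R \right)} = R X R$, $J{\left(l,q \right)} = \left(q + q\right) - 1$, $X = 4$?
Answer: $534158203$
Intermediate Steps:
$J{\left(l,q \right)} = -1 + 2 q$ ($J{\left(l,q \right)} = 2 q - 1 = -1 + 2 q$)
$N{\left(R \right)} = 4 R^{2}$ ($N{\left(R \right)} = R 4 R = 4 R R = 4 R^{2}$)
$\left(\left(-1936 + 10853\right) + 12046\right) \left(J{\left(\left(-1 + 5\right) 2,-59 \right)} + N{\left(-80 \right)}\right) = \left(\left(-1936 + 10853\right) + 12046\right) \left(\left(-1 + 2 \left(-59\right)\right) + 4 \left(-80\right)^{2}\right) = \left(8917 + 12046\right) \left(\left(-1 - 118\right) + 4 \cdot 6400\right) = 20963 \left(-119 + 25600\right) = 20963 \cdot 25481 = 534158203$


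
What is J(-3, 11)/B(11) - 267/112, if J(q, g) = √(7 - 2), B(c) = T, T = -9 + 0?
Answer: -267/112 - √5/9 ≈ -2.6324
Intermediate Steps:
T = -9
B(c) = -9
J(q, g) = √5
J(-3, 11)/B(11) - 267/112 = √5/(-9) - 267/112 = √5*(-⅑) - 267*1/112 = -√5/9 - 267/112 = -267/112 - √5/9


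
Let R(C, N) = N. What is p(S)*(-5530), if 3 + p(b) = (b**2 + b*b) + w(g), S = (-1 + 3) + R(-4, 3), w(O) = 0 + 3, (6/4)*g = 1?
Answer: -276500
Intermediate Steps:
g = 2/3 (g = (2/3)*1 = 2/3 ≈ 0.66667)
w(O) = 3
S = 5 (S = (-1 + 3) + 3 = 2 + 3 = 5)
p(b) = 2*b**2 (p(b) = -3 + ((b**2 + b*b) + 3) = -3 + ((b**2 + b**2) + 3) = -3 + (2*b**2 + 3) = -3 + (3 + 2*b**2) = 2*b**2)
p(S)*(-5530) = (2*5**2)*(-5530) = (2*25)*(-5530) = 50*(-5530) = -276500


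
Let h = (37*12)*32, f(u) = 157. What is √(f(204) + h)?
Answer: 13*√85 ≈ 119.85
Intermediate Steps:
h = 14208 (h = 444*32 = 14208)
√(f(204) + h) = √(157 + 14208) = √14365 = 13*√85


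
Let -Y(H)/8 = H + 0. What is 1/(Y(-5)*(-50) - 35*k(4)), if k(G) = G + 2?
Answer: -1/2210 ≈ -0.00045249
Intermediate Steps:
Y(H) = -8*H (Y(H) = -8*(H + 0) = -8*H)
k(G) = 2 + G
1/(Y(-5)*(-50) - 35*k(4)) = 1/(-8*(-5)*(-50) - 35*(2 + 4)) = 1/(40*(-50) - 35*6) = 1/(-2000 - 210) = 1/(-2210) = -1/2210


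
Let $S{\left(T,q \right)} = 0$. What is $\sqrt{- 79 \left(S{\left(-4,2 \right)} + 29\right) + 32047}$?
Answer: $2 \sqrt{7439} \approx 172.5$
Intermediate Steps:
$\sqrt{- 79 \left(S{\left(-4,2 \right)} + 29\right) + 32047} = \sqrt{- 79 \left(0 + 29\right) + 32047} = \sqrt{\left(-79\right) 29 + 32047} = \sqrt{-2291 + 32047} = \sqrt{29756} = 2 \sqrt{7439}$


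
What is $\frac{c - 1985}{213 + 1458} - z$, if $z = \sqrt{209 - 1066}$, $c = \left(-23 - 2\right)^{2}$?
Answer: $- \frac{1360}{1671} - i \sqrt{857} \approx -0.81388 - 29.275 i$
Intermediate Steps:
$c = 625$ ($c = \left(-25\right)^{2} = 625$)
$z = i \sqrt{857}$ ($z = \sqrt{-857} = i \sqrt{857} \approx 29.275 i$)
$\frac{c - 1985}{213 + 1458} - z = \frac{625 - 1985}{213 + 1458} - i \sqrt{857} = - \frac{1360}{1671} - i \sqrt{857}$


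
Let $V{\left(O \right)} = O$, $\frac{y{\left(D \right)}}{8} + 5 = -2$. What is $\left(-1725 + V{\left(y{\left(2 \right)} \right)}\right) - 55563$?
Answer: $-57344$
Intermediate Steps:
$y{\left(D \right)} = -56$ ($y{\left(D \right)} = -40 + 8 \left(-2\right) = -40 - 16 = -56$)
$\left(-1725 + V{\left(y{\left(2 \right)} \right)}\right) - 55563 = \left(-1725 - 56\right) - 55563 = -1781 - 55563 = -57344$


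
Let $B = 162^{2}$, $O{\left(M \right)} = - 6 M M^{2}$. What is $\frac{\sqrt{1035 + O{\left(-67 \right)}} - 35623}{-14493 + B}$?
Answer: $- \frac{35623}{11751} + \frac{\sqrt{1805613}}{11751} \approx -2.9171$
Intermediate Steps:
$O{\left(M \right)} = - 6 M^{3}$
$B = 26244$
$\frac{\sqrt{1035 + O{\left(-67 \right)}} - 35623}{-14493 + B} = \frac{\sqrt{1035 - 6 \left(-67\right)^{3}} - 35623}{-14493 + 26244} = \frac{\sqrt{1035 - -1804578} - 35623}{11751} = \left(\sqrt{1035 + 1804578} - 35623\right) \frac{1}{11751} = \left(\sqrt{1805613} - 35623\right) \frac{1}{11751} = \left(-35623 + \sqrt{1805613}\right) \frac{1}{11751} = - \frac{35623}{11751} + \frac{\sqrt{1805613}}{11751}$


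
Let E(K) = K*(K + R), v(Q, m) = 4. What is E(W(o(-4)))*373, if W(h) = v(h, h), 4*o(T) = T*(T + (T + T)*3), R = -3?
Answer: 1492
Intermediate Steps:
o(T) = 7*T²/4 (o(T) = (T*(T + (T + T)*3))/4 = (T*(T + (2*T)*3))/4 = (T*(T + 6*T))/4 = (T*(7*T))/4 = (7*T²)/4 = 7*T²/4)
W(h) = 4
E(K) = K*(-3 + K) (E(K) = K*(K - 3) = K*(-3 + K))
E(W(o(-4)))*373 = (4*(-3 + 4))*373 = (4*1)*373 = 4*373 = 1492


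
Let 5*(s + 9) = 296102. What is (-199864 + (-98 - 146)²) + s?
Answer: -405583/5 ≈ -81117.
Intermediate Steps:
s = 296057/5 (s = -9 + (⅕)*296102 = -9 + 296102/5 = 296057/5 ≈ 59211.)
(-199864 + (-98 - 146)²) + s = (-199864 + (-98 - 146)²) + 296057/5 = (-199864 + (-244)²) + 296057/5 = (-199864 + 59536) + 296057/5 = -140328 + 296057/5 = -405583/5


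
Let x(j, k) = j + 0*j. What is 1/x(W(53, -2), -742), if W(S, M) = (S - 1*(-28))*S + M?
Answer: 1/4291 ≈ 0.00023305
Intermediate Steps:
W(S, M) = M + S*(28 + S) (W(S, M) = (S + 28)*S + M = (28 + S)*S + M = S*(28 + S) + M = M + S*(28 + S))
x(j, k) = j (x(j, k) = j + 0 = j)
1/x(W(53, -2), -742) = 1/(-2 + 53² + 28*53) = 1/(-2 + 2809 + 1484) = 1/4291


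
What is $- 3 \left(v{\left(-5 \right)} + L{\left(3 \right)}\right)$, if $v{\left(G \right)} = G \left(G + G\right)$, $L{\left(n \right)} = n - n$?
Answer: $-150$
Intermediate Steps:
$L{\left(n \right)} = 0$
$v{\left(G \right)} = 2 G^{2}$ ($v{\left(G \right)} = G 2 G = 2 G^{2}$)
$- 3 \left(v{\left(-5 \right)} + L{\left(3 \right)}\right) = - 3 \left(2 \left(-5\right)^{2} + 0\right) = - 3 \left(2 \cdot 25 + 0\right) = - 3 \left(50 + 0\right) = \left(-3\right) 50 = -150$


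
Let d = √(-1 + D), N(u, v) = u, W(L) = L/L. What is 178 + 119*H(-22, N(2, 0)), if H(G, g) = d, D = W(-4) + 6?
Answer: 178 + 119*√6 ≈ 469.49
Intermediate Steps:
W(L) = 1
D = 7 (D = 1 + 6 = 7)
d = √6 (d = √(-1 + 7) = √6 ≈ 2.4495)
H(G, g) = √6
178 + 119*H(-22, N(2, 0)) = 178 + 119*√6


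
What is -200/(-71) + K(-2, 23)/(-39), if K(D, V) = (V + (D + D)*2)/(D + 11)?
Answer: 23045/8307 ≈ 2.7742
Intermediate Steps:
K(D, V) = (V + 4*D)/(11 + D) (K(D, V) = (V + (2*D)*2)/(11 + D) = (V + 4*D)/(11 + D))
-200/(-71) + K(-2, 23)/(-39) = -200/(-71) + ((23 + 4*(-2))/(11 - 2))/(-39) = -200*(-1/71) + ((23 - 8)/9)*(-1/39) = 200/71 + ((⅑)*15)*(-1/39) = 200/71 + (5/3)*(-1/39) = 200/71 - 5/117 = 23045/8307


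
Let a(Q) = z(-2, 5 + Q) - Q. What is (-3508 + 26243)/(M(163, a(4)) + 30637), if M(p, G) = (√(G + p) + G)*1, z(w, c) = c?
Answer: 116107645/156488666 - 22735*√42/469465998 ≈ 0.74164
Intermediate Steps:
a(Q) = 5 (a(Q) = (5 + Q) - Q = 5)
M(p, G) = G + √(G + p) (M(p, G) = (G + √(G + p))*1 = G + √(G + p))
(-3508 + 26243)/(M(163, a(4)) + 30637) = (-3508 + 26243)/((5 + √(5 + 163)) + 30637) = 22735/((5 + √168) + 30637) = 22735/((5 + 2*√42) + 30637) = 22735/(30642 + 2*√42)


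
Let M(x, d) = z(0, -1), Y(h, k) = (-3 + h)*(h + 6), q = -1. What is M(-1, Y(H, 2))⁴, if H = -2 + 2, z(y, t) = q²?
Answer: 1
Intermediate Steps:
z(y, t) = 1 (z(y, t) = (-1)² = 1)
H = 0
Y(h, k) = (-3 + h)*(6 + h)
M(x, d) = 1
M(-1, Y(H, 2))⁴ = 1⁴ = 1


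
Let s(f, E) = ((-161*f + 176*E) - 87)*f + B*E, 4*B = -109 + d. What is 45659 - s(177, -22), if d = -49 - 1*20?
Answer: 5789392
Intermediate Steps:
d = -69 (d = -49 - 20 = -69)
B = -89/2 (B = (-109 - 69)/4 = (¼)*(-178) = -89/2 ≈ -44.500)
s(f, E) = -89*E/2 + f*(-87 - 161*f + 176*E) (s(f, E) = ((-161*f + 176*E) - 87)*f - 89*E/2 = (-87 - 161*f + 176*E)*f - 89*E/2 = f*(-87 - 161*f + 176*E) - 89*E/2 = -89*E/2 + f*(-87 - 161*f + 176*E))
45659 - s(177, -22) = 45659 - (-161*177² - 87*177 - 89/2*(-22) + 176*(-22)*177) = 45659 - (-161*31329 - 15399 + 979 - 685344) = 45659 - (-5043969 - 15399 + 979 - 685344) = 45659 - 1*(-5743733) = 45659 + 5743733 = 5789392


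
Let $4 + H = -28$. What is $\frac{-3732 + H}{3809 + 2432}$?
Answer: $- \frac{3764}{6241} \approx -0.60311$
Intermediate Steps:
$H = -32$ ($H = -4 - 28 = -32$)
$\frac{-3732 + H}{3809 + 2432} = \frac{-3732 - 32}{3809 + 2432} = - \frac{3764}{6241}$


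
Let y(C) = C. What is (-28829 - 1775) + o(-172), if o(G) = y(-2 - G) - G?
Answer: -30262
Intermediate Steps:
o(G) = -2 - 2*G (o(G) = (-2 - G) - G = -2 - 2*G)
(-28829 - 1775) + o(-172) = (-28829 - 1775) + (-2 - 2*(-172)) = -30604 + (-2 + 344) = -30604 + 342 = -30262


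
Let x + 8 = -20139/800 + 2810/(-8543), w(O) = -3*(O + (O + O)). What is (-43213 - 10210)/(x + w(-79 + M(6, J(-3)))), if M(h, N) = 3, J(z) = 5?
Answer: -365114151200/4445758923 ≈ -82.126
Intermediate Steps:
w(O) = -9*O (w(O) = -3*(O + 2*O) = -9*O)
x = -228970677/6834400 (x = -8 + (-20139/800 + 2810/(-8543)) = -8 + (-20139*1/800 + 2810*(-1/8543)) = -8 + (-20139/800 - 2810/8543) = -8 - 174295477/6834400 = -228970677/6834400 ≈ -33.503)
(-43213 - 10210)/(x + w(-79 + M(6, J(-3)))) = (-43213 - 10210)/(-228970677/6834400 - 9*(-79 + 3)) = -53423/(-228970677/6834400 - 9*(-76)) = -53423/(-228970677/6834400 + 684) = -53423/4445758923/6834400 = -53423*6834400/4445758923 = -365114151200/4445758923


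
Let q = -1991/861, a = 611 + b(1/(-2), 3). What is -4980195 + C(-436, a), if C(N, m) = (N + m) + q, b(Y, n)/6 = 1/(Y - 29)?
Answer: -252980163781/50799 ≈ -4.9800e+6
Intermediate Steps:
b(Y, n) = 6/(-29 + Y) (b(Y, n) = 6/(Y - 29) = 6/(-29 + Y))
a = 36037/59 (a = 611 + 6/(-29 + 1/(-2)) = 611 + 6/(-29 - 1/2) = 611 + 6/(-59/2) = 611 + 6*(-2/59) = 611 - 12/59 = 36037/59 ≈ 610.80)
q = -1991/861 (q = -1991*1/861 = -1991/861 ≈ -2.3124)
C(N, m) = -1991/861 + N + m (C(N, m) = (N + m) - 1991/861 = -1991/861 + N + m)
-4980195 + C(-436, a) = -4980195 + (-1991/861 - 436 + 36037/59) = -4980195 + 8762024/50799 = -252980163781/50799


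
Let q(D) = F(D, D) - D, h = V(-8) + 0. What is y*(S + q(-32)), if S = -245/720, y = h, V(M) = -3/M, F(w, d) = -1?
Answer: 4415/384 ≈ 11.497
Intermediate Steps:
h = 3/8 (h = -3/(-8) + 0 = -3*(-⅛) + 0 = 3/8 + 0 = 3/8 ≈ 0.37500)
y = 3/8 ≈ 0.37500
S = -49/144 (S = -245*1/720 = -49/144 ≈ -0.34028)
q(D) = -1 - D
y*(S + q(-32)) = 3*(-49/144 + (-1 - 1*(-32)))/8 = 3*(-49/144 + (-1 + 32))/8 = 3*(-49/144 + 31)/8 = (3/8)*(4415/144) = 4415/384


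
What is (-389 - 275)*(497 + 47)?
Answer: -361216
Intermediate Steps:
(-389 - 275)*(497 + 47) = -664*544 = -361216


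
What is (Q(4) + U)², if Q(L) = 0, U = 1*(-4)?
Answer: 16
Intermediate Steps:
U = -4
(Q(4) + U)² = (0 - 4)² = (-4)² = 16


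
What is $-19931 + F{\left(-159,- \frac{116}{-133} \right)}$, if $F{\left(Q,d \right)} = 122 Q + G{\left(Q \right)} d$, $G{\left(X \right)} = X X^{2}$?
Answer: $- \frac{471513521}{133} \approx -3.5452 \cdot 10^{6}$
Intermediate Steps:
$G{\left(X \right)} = X^{3}$
$F{\left(Q,d \right)} = 122 Q + d Q^{3}$ ($F{\left(Q,d \right)} = 122 Q + Q^{3} d = 122 Q + d Q^{3}$)
$-19931 + F{\left(-159,- \frac{116}{-133} \right)} = -19931 - 159 \left(122 + - \frac{116}{-133} \left(-159\right)^{2}\right) = -19931 - 159 \left(122 + \left(-116\right) \left(- \frac{1}{133}\right) 25281\right) = -19931 - 159 \left(122 + \frac{116}{133} \cdot 25281\right) = -19931 - 159 \left(122 + \frac{2932596}{133}\right) = -19931 - \frac{468862698}{133} = - \frac{471513521}{133}$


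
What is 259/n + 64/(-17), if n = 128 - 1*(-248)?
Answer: -19661/6392 ≈ -3.0759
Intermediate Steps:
n = 376 (n = 128 + 248 = 376)
259/n + 64/(-17) = 259/376 + 64/(-17) = 259*(1/376) + 64*(-1/17) = 259/376 - 64/17 = -19661/6392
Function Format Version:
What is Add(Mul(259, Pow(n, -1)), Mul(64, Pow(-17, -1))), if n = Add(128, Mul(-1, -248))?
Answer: Rational(-19661, 6392) ≈ -3.0759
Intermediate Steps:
n = 376 (n = Add(128, 248) = 376)
Add(Mul(259, Pow(n, -1)), Mul(64, Pow(-17, -1))) = Add(Mul(259, Pow(376, -1)), Mul(64, Pow(-17, -1))) = Add(Mul(259, Rational(1, 376)), Mul(64, Rational(-1, 17))) = Add(Rational(259, 376), Rational(-64, 17)) = Rational(-19661, 6392)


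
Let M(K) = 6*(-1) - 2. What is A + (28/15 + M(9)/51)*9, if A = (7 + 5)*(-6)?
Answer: -4812/85 ≈ -56.612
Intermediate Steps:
A = -72 (A = 12*(-6) = -72)
M(K) = -8 (M(K) = -6 - 2 = -8)
A + (28/15 + M(9)/51)*9 = -72 + (28/15 - 8/51)*9 = -72 + (436/255)*9 = -72 + 1308/85 = -4812/85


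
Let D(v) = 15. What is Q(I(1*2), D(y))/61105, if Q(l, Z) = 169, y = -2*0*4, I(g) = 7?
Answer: 169/61105 ≈ 0.0027657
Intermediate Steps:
y = 0 (y = 0*4 = 0)
Q(I(1*2), D(y))/61105 = 169/61105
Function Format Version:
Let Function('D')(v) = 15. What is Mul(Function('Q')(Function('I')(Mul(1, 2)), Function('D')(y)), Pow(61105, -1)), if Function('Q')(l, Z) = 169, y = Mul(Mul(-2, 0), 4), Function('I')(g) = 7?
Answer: Rational(169, 61105) ≈ 0.0027657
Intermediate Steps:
y = 0 (y = Mul(0, 4) = 0)
Mul(Function('Q')(Function('I')(Mul(1, 2)), Function('D')(y)), Pow(61105, -1)) = Mul(169, Pow(61105, -1)) = Mul(169, Rational(1, 61105)) = Rational(169, 61105)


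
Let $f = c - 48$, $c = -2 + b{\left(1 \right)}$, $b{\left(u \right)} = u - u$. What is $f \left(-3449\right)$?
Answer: $172450$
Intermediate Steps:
$b{\left(u \right)} = 0$
$c = -2$ ($c = -2 + 0 = -2$)
$f = -50$ ($f = -2 - 48 = -50$)
$f \left(-3449\right) = \left(-50\right) \left(-3449\right) = 172450$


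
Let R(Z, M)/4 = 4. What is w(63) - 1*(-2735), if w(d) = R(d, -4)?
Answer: 2751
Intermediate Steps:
R(Z, M) = 16 (R(Z, M) = 4*4 = 16)
w(d) = 16
w(63) - 1*(-2735) = 16 - 1*(-2735) = 16 + 2735 = 2751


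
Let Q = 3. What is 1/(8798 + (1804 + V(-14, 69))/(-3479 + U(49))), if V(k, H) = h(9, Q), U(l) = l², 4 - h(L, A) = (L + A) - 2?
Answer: 539/4741223 ≈ 0.00011368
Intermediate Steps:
h(L, A) = 6 - A - L (h(L, A) = 4 - ((L + A) - 2) = 4 - ((A + L) - 2) = 4 - (-2 + A + L) = 4 + (2 - A - L) = 6 - A - L)
V(k, H) = -6 (V(k, H) = 6 - 1*3 - 1*9 = 6 - 3 - 9 = -6)
1/(8798 + (1804 + V(-14, 69))/(-3479 + U(49))) = 1/(8798 + (1804 - 6)/(-3479 + 49²)) = 1/(8798 + 1798/(-3479 + 2401)) = 1/(8798 + 1798/(-1078)) = 1/(8798 + 1798*(-1/1078)) = 1/(8798 - 899/539) = 1/(4741223/539) = 539/4741223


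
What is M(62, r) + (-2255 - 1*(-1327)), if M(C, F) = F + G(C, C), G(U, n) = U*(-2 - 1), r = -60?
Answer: -1174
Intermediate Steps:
G(U, n) = -3*U (G(U, n) = U*(-3) = -3*U)
M(C, F) = F - 3*C
M(62, r) + (-2255 - 1*(-1327)) = (-60 - 3*62) + (-2255 - 1*(-1327)) = (-60 - 186) + (-2255 + 1327) = -246 - 928 = -1174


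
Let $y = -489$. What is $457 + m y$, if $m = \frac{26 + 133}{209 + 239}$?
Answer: $\frac{126985}{448} \approx 283.45$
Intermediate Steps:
$m = \frac{159}{448} \approx 0.35491$
$457 + m y = 457 + \frac{159}{448} \left(-489\right) = 457 - \frac{77751}{448} = \frac{126985}{448}$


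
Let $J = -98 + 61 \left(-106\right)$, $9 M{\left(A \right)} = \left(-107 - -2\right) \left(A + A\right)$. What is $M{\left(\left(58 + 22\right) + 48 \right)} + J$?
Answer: $- \frac{28652}{3} \approx -9550.7$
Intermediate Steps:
$M{\left(A \right)} = - \frac{70 A}{3}$ ($M{\left(A \right)} = \frac{\left(-107 - -2\right) \left(A + A\right)}{9} = \frac{\left(-107 + 2\right) 2 A}{9} = \frac{\left(-105\right) 2 A}{9} = \frac{\left(-210\right) A}{9} = - \frac{70 A}{3}$)
$J = -6564$ ($J = -98 - 6466 = -6564$)
$M{\left(\left(58 + 22\right) + 48 \right)} + J = - \frac{70 \left(\left(58 + 22\right) + 48\right)}{3} - 6564 = - \frac{70 \left(80 + 48\right)}{3} - 6564 = \left(- \frac{70}{3}\right) 128 - 6564 = - \frac{8960}{3} - 6564 = - \frac{28652}{3}$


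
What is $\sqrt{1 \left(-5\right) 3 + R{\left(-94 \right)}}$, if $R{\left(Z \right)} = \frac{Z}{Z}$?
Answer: $i \sqrt{14} \approx 3.7417 i$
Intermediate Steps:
$R{\left(Z \right)} = 1$
$\sqrt{1 \left(-5\right) 3 + R{\left(-94 \right)}} = \sqrt{1 \left(-5\right) 3 + 1} = \sqrt{\left(-5\right) 3 + 1} = \sqrt{-15 + 1} = \sqrt{-14} = i \sqrt{14}$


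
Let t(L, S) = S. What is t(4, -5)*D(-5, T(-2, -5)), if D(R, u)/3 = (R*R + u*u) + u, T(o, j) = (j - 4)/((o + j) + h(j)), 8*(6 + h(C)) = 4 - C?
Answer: -712947/1805 ≈ -394.98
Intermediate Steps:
h(C) = -11/2 - C/8 (h(C) = -6 + (4 - C)/8 = -6 + (½ - C/8) = -11/2 - C/8)
T(o, j) = (-4 + j)/(-11/2 + o + 7*j/8) (T(o, j) = (j - 4)/((o + j) + (-11/2 - j/8)) = (-4 + j)/((j + o) + (-11/2 - j/8)) = (-4 + j)/(-11/2 + o + 7*j/8))
D(R, u) = 3*u + 3*R² + 3*u² (D(R, u) = 3*((R*R + u*u) + u) = 3*((R² + u²) + u) = 3*(u + R² + u²) = 3*u + 3*R² + 3*u²)
t(4, -5)*D(-5, T(-2, -5)) = -5*(3*(8*(-4 - 5)/(-44 + 7*(-5) + 8*(-2))) + 3*(-5)² + 3*(8*(-4 - 5)/(-44 + 7*(-5) + 8*(-2)))²) = -5*(3*(8*(-9)/(-44 - 35 - 16)) + 3*25 + 3*(8*(-9)/(-44 - 35 - 16))²) = -5*(3*(8*(-9)/(-95)) + 75 + 3*(8*(-9)/(-95))²) = -5*(3*(8*(-1/95)*(-9)) + 75 + 3*(8*(-1/95)*(-9))²) = -5*(3*(72/95) + 75 + 3*(72/95)²) = -5*(216/95 + 75 + 3*(5184/9025)) = -5*(216/95 + 75 + 15552/9025) = -5*712947/9025 = -712947/1805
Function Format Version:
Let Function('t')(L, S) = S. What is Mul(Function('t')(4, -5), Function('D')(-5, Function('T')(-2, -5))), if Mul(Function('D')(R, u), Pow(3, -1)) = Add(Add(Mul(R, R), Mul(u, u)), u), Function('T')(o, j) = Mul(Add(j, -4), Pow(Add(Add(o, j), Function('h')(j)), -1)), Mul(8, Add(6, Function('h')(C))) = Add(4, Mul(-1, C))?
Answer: Rational(-712947, 1805) ≈ -394.98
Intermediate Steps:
Function('h')(C) = Add(Rational(-11, 2), Mul(Rational(-1, 8), C)) (Function('h')(C) = Add(-6, Mul(Rational(1, 8), Add(4, Mul(-1, C)))) = Add(-6, Add(Rational(1, 2), Mul(Rational(-1, 8), C))) = Add(Rational(-11, 2), Mul(Rational(-1, 8), C)))
Function('T')(o, j) = Mul(Pow(Add(Rational(-11, 2), o, Mul(Rational(7, 8), j)), -1), Add(-4, j)) (Function('T')(o, j) = Mul(Add(j, -4), Pow(Add(Add(o, j), Add(Rational(-11, 2), Mul(Rational(-1, 8), j))), -1)) = Mul(Add(-4, j), Pow(Add(Add(j, o), Add(Rational(-11, 2), Mul(Rational(-1, 8), j))), -1)) = Mul(Add(-4, j), Pow(Add(Rational(-11, 2), o, Mul(Rational(7, 8), j)), -1)) = Mul(Pow(Add(Rational(-11, 2), o, Mul(Rational(7, 8), j)), -1), Add(-4, j)))
Function('D')(R, u) = Add(Mul(3, u), Mul(3, Pow(R, 2)), Mul(3, Pow(u, 2))) (Function('D')(R, u) = Mul(3, Add(Add(Mul(R, R), Mul(u, u)), u)) = Mul(3, Add(Add(Pow(R, 2), Pow(u, 2)), u)) = Mul(3, Add(u, Pow(R, 2), Pow(u, 2))) = Add(Mul(3, u), Mul(3, Pow(R, 2)), Mul(3, Pow(u, 2))))
Mul(Function('t')(4, -5), Function('D')(-5, Function('T')(-2, -5))) = Mul(-5, Add(Mul(3, Mul(8, Pow(Add(-44, Mul(7, -5), Mul(8, -2)), -1), Add(-4, -5))), Mul(3, Pow(-5, 2)), Mul(3, Pow(Mul(8, Pow(Add(-44, Mul(7, -5), Mul(8, -2)), -1), Add(-4, -5)), 2)))) = Mul(-5, Add(Mul(3, Mul(8, Pow(Add(-44, -35, -16), -1), -9)), Mul(3, 25), Mul(3, Pow(Mul(8, Pow(Add(-44, -35, -16), -1), -9), 2)))) = Mul(-5, Add(Mul(3, Mul(8, Pow(-95, -1), -9)), 75, Mul(3, Pow(Mul(8, Pow(-95, -1), -9), 2)))) = Mul(-5, Add(Mul(3, Mul(8, Rational(-1, 95), -9)), 75, Mul(3, Pow(Mul(8, Rational(-1, 95), -9), 2)))) = Mul(-5, Add(Mul(3, Rational(72, 95)), 75, Mul(3, Pow(Rational(72, 95), 2)))) = Mul(-5, Add(Rational(216, 95), 75, Mul(3, Rational(5184, 9025)))) = Mul(-5, Add(Rational(216, 95), 75, Rational(15552, 9025))) = Mul(-5, Rational(712947, 9025)) = Rational(-712947, 1805)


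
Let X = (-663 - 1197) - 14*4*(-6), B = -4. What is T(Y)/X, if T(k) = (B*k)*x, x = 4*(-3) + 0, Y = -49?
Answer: 196/127 ≈ 1.5433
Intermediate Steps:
x = -12 (x = -12 + 0 = -12)
T(k) = 48*k (T(k) = -4*k*(-12) = 48*k)
X = -1524 (X = -1860 - 56*(-6) = -1860 + 336 = -1524)
T(Y)/X = (48*(-49))/(-1524) = -2352*(-1/1524) = 196/127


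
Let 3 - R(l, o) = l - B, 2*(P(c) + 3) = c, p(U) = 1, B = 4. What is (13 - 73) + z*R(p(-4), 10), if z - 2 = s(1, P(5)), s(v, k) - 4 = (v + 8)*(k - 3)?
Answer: -213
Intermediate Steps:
P(c) = -3 + c/2
R(l, o) = 7 - l (R(l, o) = 3 - (l - 1*4) = 3 - (l - 4) = 3 - (-4 + l) = 3 + (4 - l) = 7 - l)
s(v, k) = 4 + (-3 + k)*(8 + v) (s(v, k) = 4 + (v + 8)*(k - 3) = 4 + (8 + v)*(-3 + k) = 4 + (-3 + k)*(8 + v))
z = -51/2 (z = 2 + (-20 - 3*1 + 8*(-3 + (½)*5) + (-3 + (½)*5)*1) = 2 + (-20 - 3 + 8*(-3 + 5/2) + (-3 + 5/2)*1) = 2 + (-20 - 3 + 8*(-½) - ½*1) = 2 + (-20 - 3 - 4 - ½) = 2 - 55/2 = -51/2 ≈ -25.500)
(13 - 73) + z*R(p(-4), 10) = (13 - 73) - 51*(7 - 1*1)/2 = -60 - 51*(7 - 1)/2 = -60 - 51/2*6 = -60 - 153 = -213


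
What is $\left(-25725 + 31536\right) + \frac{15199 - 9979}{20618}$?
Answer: $\frac{59908209}{10309} \approx 5811.3$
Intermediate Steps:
$\left(-25725 + 31536\right) + \frac{15199 - 9979}{20618} = 5811 + 5220 \cdot \frac{1}{20618} = 5811 + \frac{2610}{10309} = \frac{59908209}{10309}$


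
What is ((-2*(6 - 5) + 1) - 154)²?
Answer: 24025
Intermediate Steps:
((-2*(6 - 5) + 1) - 154)² = ((-2*1 + 1) - 154)² = ((-2 + 1) - 154)² = (-1 - 154)² = (-155)² = 24025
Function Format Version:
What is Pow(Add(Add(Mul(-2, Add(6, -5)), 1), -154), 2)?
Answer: 24025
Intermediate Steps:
Pow(Add(Add(Mul(-2, Add(6, -5)), 1), -154), 2) = Pow(Add(Add(Mul(-2, 1), 1), -154), 2) = Pow(Add(Add(-2, 1), -154), 2) = Pow(Add(-1, -154), 2) = Pow(-155, 2) = 24025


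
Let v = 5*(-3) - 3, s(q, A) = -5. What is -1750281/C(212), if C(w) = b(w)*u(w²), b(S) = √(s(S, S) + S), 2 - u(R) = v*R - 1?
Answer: -583427*√23/18606885 ≈ -0.15038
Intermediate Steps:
v = -18 (v = -15 - 3 = -18)
u(R) = 3 + 18*R (u(R) = 2 - (-18*R - 1) = 2 - (-1 - 18*R) = 2 + (1 + 18*R) = 3 + 18*R)
b(S) = √(-5 + S)
C(w) = √(-5 + w)*(3 + 18*w²)
-1750281/C(212) = -1750281*1/(√(-5 + 212)*(3 + 18*212²)) = -1750281*√23/(69*(3 + 18*44944)) = -1750281*√23/(69*(3 + 808992)) = -1750281*√23/55820655 = -583427*√23/18606885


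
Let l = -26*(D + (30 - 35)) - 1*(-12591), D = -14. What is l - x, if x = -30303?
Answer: 43388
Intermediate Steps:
l = 13085 (l = -26*(-14 + (30 - 35)) - 1*(-12591) = -26*(-14 - 5) + 12591 = -26*(-19) + 12591 = 494 + 12591 = 13085)
l - x = 13085 - 1*(-30303) = 13085 + 30303 = 43388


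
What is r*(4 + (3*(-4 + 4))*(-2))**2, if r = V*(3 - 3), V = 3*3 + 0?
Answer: 0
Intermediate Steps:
V = 9 (V = 9 + 0 = 9)
r = 0 (r = 9*(3 - 3) = 9*0 = 0)
r*(4 + (3*(-4 + 4))*(-2))**2 = 0*(4 + (3*(-4 + 4))*(-2))**2 = 0*(4 + (3*0)*(-2))**2 = 0*(4 + 0*(-2))**2 = 0*(4 + 0)**2 = 0*4**2 = 0*16 = 0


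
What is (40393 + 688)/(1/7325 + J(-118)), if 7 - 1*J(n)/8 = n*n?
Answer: -300918325/815536199 ≈ -0.36898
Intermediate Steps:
J(n) = 56 - 8*n² (J(n) = 56 - 8*n*n = 56 - 8*n²)
(40393 + 688)/(1/7325 + J(-118)) = (40393 + 688)/(1/7325 + (56 - 8*(-118)²)) = 41081/(1/7325 + (56 - 8*13924)) = 41081/(1/7325 + (56 - 111392)) = 41081/(1/7325 - 111336) = 41081/(-815536199/7325) = 41081*(-7325/815536199) = -300918325/815536199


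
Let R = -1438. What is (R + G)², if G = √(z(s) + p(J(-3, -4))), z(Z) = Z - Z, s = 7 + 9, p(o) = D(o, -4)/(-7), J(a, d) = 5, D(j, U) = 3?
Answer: (10066 - I*√21)²/49 ≈ 2.0678e+6 - 1882.8*I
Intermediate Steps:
p(o) = -3/7 (p(o) = 3/(-7) = 3*(-⅐) = -3/7)
s = 16
z(Z) = 0
G = I*√21/7 (G = √(0 - 3/7) = √(-3/7) = I*√21/7 ≈ 0.65465*I)
(R + G)² = (-1438 + I*√21/7)²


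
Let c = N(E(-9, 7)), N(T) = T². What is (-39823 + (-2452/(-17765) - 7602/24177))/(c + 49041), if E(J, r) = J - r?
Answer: -5701409895947/7057759551095 ≈ -0.80782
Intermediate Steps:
c = 256 (c = (-9 - 1*7)² = (-9 - 7)² = (-16)² = 256)
(-39823 + (-2452/(-17765) - 7602/24177))/(c + 49041) = (-39823 + (-2452/(-17765) - 7602/24177))/(256 + 49041) = (-39823 + (-2452*(-1/17765) - 7602*1/24177))/49297 = (-39823 + (2452/17765 - 2534/8059))*(1/49297) = (-39823 - 25255842/143168135)*(1/49297) = -5701409895947/143168135*1/49297 = -5701409895947/7057759551095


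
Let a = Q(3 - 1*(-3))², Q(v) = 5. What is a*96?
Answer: 2400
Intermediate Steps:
a = 25 (a = 5² = 25)
a*96 = 25*96 = 2400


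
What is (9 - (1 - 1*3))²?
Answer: 121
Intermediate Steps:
(9 - (1 - 1*3))² = (9 - (1 - 3))² = (9 - 1*(-2))² = (9 + 2)² = 11² = 121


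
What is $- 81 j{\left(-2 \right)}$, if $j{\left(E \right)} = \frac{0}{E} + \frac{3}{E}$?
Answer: $\frac{243}{2} \approx 121.5$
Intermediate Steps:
$j{\left(E \right)} = \frac{3}{E}$ ($j{\left(E \right)} = 0 + \frac{3}{E} = \frac{3}{E}$)
$- 81 j{\left(-2 \right)} = - 81 \frac{3}{-2} = - 81 \cdot 3 \left(- \frac{1}{2}\right) = \left(-81\right) \left(- \frac{3}{2}\right) = \frac{243}{2}$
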